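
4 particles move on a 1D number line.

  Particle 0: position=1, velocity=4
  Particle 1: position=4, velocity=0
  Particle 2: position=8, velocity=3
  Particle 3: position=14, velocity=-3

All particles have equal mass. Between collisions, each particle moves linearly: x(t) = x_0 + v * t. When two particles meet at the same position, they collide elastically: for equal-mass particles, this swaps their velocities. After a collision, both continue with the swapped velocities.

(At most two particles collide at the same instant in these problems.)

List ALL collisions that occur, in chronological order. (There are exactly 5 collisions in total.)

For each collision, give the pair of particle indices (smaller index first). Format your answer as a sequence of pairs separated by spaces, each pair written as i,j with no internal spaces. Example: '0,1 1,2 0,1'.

Collision at t=3/4: particles 0 and 1 swap velocities; positions: p0=4 p1=4 p2=41/4 p3=47/4; velocities now: v0=0 v1=4 v2=3 v3=-3
Collision at t=1: particles 2 and 3 swap velocities; positions: p0=4 p1=5 p2=11 p3=11; velocities now: v0=0 v1=4 v2=-3 v3=3
Collision at t=13/7: particles 1 and 2 swap velocities; positions: p0=4 p1=59/7 p2=59/7 p3=95/7; velocities now: v0=0 v1=-3 v2=4 v3=3
Collision at t=10/3: particles 0 and 1 swap velocities; positions: p0=4 p1=4 p2=43/3 p3=18; velocities now: v0=-3 v1=0 v2=4 v3=3
Collision at t=7: particles 2 and 3 swap velocities; positions: p0=-7 p1=4 p2=29 p3=29; velocities now: v0=-3 v1=0 v2=3 v3=4

Answer: 0,1 2,3 1,2 0,1 2,3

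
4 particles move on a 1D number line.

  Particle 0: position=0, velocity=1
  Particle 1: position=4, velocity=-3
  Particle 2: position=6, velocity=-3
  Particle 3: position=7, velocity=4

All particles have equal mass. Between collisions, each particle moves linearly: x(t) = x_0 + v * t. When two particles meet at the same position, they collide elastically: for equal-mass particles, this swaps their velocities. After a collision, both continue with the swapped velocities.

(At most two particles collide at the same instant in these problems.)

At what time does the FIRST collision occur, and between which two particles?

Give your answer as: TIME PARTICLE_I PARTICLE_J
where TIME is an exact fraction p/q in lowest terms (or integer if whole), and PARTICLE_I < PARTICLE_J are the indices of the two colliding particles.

Pair (0,1): pos 0,4 vel 1,-3 -> gap=4, closing at 4/unit, collide at t=1
Pair (1,2): pos 4,6 vel -3,-3 -> not approaching (rel speed 0 <= 0)
Pair (2,3): pos 6,7 vel -3,4 -> not approaching (rel speed -7 <= 0)
Earliest collision: t=1 between 0 and 1

Answer: 1 0 1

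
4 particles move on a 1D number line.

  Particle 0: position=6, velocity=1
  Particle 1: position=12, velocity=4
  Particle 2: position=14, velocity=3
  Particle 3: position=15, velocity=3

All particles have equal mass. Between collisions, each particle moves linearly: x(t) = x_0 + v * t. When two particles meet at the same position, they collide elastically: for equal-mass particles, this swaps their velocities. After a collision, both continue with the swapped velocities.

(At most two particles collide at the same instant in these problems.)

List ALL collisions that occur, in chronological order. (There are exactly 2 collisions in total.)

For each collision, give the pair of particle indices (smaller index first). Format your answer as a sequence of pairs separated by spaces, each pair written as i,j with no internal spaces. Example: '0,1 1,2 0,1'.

Collision at t=2: particles 1 and 2 swap velocities; positions: p0=8 p1=20 p2=20 p3=21; velocities now: v0=1 v1=3 v2=4 v3=3
Collision at t=3: particles 2 and 3 swap velocities; positions: p0=9 p1=23 p2=24 p3=24; velocities now: v0=1 v1=3 v2=3 v3=4

Answer: 1,2 2,3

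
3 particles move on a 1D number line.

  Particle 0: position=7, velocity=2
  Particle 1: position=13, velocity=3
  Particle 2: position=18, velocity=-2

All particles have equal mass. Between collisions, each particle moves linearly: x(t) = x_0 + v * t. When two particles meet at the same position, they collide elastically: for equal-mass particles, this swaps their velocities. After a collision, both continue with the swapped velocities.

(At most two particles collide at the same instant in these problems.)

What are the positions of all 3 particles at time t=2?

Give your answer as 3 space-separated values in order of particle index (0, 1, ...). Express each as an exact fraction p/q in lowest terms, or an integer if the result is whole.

Answer: 11 14 19

Derivation:
Collision at t=1: particles 1 and 2 swap velocities; positions: p0=9 p1=16 p2=16; velocities now: v0=2 v1=-2 v2=3
Advance to t=2 (no further collisions before then); velocities: v0=2 v1=-2 v2=3; positions = 11 14 19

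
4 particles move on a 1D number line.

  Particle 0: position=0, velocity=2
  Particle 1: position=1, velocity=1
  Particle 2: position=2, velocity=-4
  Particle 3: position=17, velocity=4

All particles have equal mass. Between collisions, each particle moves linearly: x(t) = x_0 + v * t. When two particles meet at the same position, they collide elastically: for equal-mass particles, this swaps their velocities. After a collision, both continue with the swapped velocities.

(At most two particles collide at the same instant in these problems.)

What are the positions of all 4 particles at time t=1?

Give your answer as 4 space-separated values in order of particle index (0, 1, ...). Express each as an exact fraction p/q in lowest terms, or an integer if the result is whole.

Collision at t=1/5: particles 1 and 2 swap velocities; positions: p0=2/5 p1=6/5 p2=6/5 p3=89/5; velocities now: v0=2 v1=-4 v2=1 v3=4
Collision at t=1/3: particles 0 and 1 swap velocities; positions: p0=2/3 p1=2/3 p2=4/3 p3=55/3; velocities now: v0=-4 v1=2 v2=1 v3=4
Collision at t=1: particles 1 and 2 swap velocities; positions: p0=-2 p1=2 p2=2 p3=21; velocities now: v0=-4 v1=1 v2=2 v3=4
Advance to t=1 (no further collisions before then); velocities: v0=-4 v1=1 v2=2 v3=4; positions = -2 2 2 21

Answer: -2 2 2 21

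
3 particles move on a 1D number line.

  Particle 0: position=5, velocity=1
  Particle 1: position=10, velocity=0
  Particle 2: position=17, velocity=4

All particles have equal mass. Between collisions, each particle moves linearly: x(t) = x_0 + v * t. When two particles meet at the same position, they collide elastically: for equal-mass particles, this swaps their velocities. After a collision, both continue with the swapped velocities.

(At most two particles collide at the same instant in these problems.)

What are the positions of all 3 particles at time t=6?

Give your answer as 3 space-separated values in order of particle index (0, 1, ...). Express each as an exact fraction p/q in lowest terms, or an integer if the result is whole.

Collision at t=5: particles 0 and 1 swap velocities; positions: p0=10 p1=10 p2=37; velocities now: v0=0 v1=1 v2=4
Advance to t=6 (no further collisions before then); velocities: v0=0 v1=1 v2=4; positions = 10 11 41

Answer: 10 11 41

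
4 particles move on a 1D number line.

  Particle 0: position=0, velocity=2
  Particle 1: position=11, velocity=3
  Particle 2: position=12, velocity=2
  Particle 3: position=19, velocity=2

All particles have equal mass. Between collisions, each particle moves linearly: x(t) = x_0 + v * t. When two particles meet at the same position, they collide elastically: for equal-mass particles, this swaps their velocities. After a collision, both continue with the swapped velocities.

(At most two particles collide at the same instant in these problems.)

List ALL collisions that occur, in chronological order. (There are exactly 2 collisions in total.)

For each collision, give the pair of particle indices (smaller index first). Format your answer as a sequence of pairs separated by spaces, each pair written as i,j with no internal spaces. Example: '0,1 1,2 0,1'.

Answer: 1,2 2,3

Derivation:
Collision at t=1: particles 1 and 2 swap velocities; positions: p0=2 p1=14 p2=14 p3=21; velocities now: v0=2 v1=2 v2=3 v3=2
Collision at t=8: particles 2 and 3 swap velocities; positions: p0=16 p1=28 p2=35 p3=35; velocities now: v0=2 v1=2 v2=2 v3=3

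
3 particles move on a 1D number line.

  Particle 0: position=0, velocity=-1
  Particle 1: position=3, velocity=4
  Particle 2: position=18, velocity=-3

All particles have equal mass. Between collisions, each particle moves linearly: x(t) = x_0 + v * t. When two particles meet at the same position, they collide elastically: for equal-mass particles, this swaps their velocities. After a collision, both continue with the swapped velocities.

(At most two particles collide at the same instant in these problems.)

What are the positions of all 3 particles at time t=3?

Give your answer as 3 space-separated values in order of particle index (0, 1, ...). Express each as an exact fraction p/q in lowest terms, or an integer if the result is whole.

Answer: -3 9 15

Derivation:
Collision at t=15/7: particles 1 and 2 swap velocities; positions: p0=-15/7 p1=81/7 p2=81/7; velocities now: v0=-1 v1=-3 v2=4
Advance to t=3 (no further collisions before then); velocities: v0=-1 v1=-3 v2=4; positions = -3 9 15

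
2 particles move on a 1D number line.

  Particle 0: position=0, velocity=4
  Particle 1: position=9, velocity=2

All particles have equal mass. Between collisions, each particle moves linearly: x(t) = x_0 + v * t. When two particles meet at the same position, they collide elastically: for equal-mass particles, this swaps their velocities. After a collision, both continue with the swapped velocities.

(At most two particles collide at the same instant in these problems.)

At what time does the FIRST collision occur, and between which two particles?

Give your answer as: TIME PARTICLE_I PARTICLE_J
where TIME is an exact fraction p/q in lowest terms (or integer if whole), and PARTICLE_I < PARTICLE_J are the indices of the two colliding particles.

Answer: 9/2 0 1

Derivation:
Pair (0,1): pos 0,9 vel 4,2 -> gap=9, closing at 2/unit, collide at t=9/2
Earliest collision: t=9/2 between 0 and 1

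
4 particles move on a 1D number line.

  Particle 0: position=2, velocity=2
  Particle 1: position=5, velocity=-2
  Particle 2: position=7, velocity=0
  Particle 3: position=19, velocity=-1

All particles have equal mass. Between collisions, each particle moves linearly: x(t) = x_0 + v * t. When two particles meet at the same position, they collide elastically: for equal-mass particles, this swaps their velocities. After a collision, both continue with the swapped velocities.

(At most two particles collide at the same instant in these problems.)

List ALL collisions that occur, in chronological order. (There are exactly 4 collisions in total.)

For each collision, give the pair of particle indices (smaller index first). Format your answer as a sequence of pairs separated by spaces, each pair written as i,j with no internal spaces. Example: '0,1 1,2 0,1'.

Answer: 0,1 1,2 2,3 1,2

Derivation:
Collision at t=3/4: particles 0 and 1 swap velocities; positions: p0=7/2 p1=7/2 p2=7 p3=73/4; velocities now: v0=-2 v1=2 v2=0 v3=-1
Collision at t=5/2: particles 1 and 2 swap velocities; positions: p0=0 p1=7 p2=7 p3=33/2; velocities now: v0=-2 v1=0 v2=2 v3=-1
Collision at t=17/3: particles 2 and 3 swap velocities; positions: p0=-19/3 p1=7 p2=40/3 p3=40/3; velocities now: v0=-2 v1=0 v2=-1 v3=2
Collision at t=12: particles 1 and 2 swap velocities; positions: p0=-19 p1=7 p2=7 p3=26; velocities now: v0=-2 v1=-1 v2=0 v3=2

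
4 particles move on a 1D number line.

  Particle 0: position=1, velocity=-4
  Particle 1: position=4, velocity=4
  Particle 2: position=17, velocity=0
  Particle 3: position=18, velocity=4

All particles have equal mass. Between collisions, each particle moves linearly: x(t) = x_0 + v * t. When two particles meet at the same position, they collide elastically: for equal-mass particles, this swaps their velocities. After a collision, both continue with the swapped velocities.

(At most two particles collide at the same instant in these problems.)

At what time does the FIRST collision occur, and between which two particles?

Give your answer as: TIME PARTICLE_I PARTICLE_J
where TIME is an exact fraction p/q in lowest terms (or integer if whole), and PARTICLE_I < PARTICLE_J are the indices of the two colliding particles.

Answer: 13/4 1 2

Derivation:
Pair (0,1): pos 1,4 vel -4,4 -> not approaching (rel speed -8 <= 0)
Pair (1,2): pos 4,17 vel 4,0 -> gap=13, closing at 4/unit, collide at t=13/4
Pair (2,3): pos 17,18 vel 0,4 -> not approaching (rel speed -4 <= 0)
Earliest collision: t=13/4 between 1 and 2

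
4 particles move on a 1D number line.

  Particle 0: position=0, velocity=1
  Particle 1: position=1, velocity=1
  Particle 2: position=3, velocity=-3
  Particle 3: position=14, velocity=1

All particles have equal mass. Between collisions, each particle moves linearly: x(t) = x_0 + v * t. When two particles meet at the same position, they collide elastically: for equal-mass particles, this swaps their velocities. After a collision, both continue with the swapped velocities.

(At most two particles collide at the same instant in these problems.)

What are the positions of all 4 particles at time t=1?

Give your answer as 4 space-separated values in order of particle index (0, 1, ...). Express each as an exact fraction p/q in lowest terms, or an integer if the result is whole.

Collision at t=1/2: particles 1 and 2 swap velocities; positions: p0=1/2 p1=3/2 p2=3/2 p3=29/2; velocities now: v0=1 v1=-3 v2=1 v3=1
Collision at t=3/4: particles 0 and 1 swap velocities; positions: p0=3/4 p1=3/4 p2=7/4 p3=59/4; velocities now: v0=-3 v1=1 v2=1 v3=1
Advance to t=1 (no further collisions before then); velocities: v0=-3 v1=1 v2=1 v3=1; positions = 0 1 2 15

Answer: 0 1 2 15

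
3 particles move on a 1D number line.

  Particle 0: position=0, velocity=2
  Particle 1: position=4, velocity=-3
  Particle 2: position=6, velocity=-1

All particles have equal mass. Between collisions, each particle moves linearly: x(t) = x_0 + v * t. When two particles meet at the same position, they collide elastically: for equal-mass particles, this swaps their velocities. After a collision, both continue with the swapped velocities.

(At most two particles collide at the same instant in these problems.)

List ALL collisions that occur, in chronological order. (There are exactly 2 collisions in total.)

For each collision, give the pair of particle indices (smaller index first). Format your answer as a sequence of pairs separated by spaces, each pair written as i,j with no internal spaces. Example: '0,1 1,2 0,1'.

Collision at t=4/5: particles 0 and 1 swap velocities; positions: p0=8/5 p1=8/5 p2=26/5; velocities now: v0=-3 v1=2 v2=-1
Collision at t=2: particles 1 and 2 swap velocities; positions: p0=-2 p1=4 p2=4; velocities now: v0=-3 v1=-1 v2=2

Answer: 0,1 1,2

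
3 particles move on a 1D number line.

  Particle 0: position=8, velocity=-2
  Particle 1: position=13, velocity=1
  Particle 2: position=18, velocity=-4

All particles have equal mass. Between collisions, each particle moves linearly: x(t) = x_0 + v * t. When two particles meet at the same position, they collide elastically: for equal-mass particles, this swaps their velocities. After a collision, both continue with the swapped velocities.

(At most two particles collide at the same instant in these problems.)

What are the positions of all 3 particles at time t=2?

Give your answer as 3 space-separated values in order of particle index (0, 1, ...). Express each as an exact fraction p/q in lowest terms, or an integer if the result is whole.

Answer: 4 10 15

Derivation:
Collision at t=1: particles 1 and 2 swap velocities; positions: p0=6 p1=14 p2=14; velocities now: v0=-2 v1=-4 v2=1
Advance to t=2 (no further collisions before then); velocities: v0=-2 v1=-4 v2=1; positions = 4 10 15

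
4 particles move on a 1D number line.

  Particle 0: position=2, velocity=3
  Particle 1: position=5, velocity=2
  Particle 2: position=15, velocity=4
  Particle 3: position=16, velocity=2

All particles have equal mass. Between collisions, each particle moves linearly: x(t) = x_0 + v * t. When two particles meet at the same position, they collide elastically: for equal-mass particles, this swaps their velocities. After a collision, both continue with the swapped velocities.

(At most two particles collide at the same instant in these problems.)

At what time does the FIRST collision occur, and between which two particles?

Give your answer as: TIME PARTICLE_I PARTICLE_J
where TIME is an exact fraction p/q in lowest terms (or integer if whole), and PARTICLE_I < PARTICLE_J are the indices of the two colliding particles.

Answer: 1/2 2 3

Derivation:
Pair (0,1): pos 2,5 vel 3,2 -> gap=3, closing at 1/unit, collide at t=3
Pair (1,2): pos 5,15 vel 2,4 -> not approaching (rel speed -2 <= 0)
Pair (2,3): pos 15,16 vel 4,2 -> gap=1, closing at 2/unit, collide at t=1/2
Earliest collision: t=1/2 between 2 and 3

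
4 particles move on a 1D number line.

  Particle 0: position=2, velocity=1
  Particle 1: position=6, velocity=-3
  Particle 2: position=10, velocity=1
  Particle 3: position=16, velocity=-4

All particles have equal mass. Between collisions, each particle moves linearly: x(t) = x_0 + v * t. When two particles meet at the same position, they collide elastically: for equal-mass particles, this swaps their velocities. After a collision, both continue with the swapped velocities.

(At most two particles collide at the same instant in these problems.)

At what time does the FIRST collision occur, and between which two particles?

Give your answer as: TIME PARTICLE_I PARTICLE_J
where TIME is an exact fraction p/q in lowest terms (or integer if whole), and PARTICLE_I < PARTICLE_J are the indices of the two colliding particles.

Answer: 1 0 1

Derivation:
Pair (0,1): pos 2,6 vel 1,-3 -> gap=4, closing at 4/unit, collide at t=1
Pair (1,2): pos 6,10 vel -3,1 -> not approaching (rel speed -4 <= 0)
Pair (2,3): pos 10,16 vel 1,-4 -> gap=6, closing at 5/unit, collide at t=6/5
Earliest collision: t=1 between 0 and 1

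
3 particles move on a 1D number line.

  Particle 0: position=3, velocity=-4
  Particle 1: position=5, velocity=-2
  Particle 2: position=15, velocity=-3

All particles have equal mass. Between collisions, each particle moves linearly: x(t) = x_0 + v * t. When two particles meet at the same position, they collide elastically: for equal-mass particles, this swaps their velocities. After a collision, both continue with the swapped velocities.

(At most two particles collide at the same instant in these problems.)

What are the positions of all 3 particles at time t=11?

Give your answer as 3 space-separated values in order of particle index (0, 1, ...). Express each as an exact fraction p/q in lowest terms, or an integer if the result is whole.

Answer: -41 -18 -17

Derivation:
Collision at t=10: particles 1 and 2 swap velocities; positions: p0=-37 p1=-15 p2=-15; velocities now: v0=-4 v1=-3 v2=-2
Advance to t=11 (no further collisions before then); velocities: v0=-4 v1=-3 v2=-2; positions = -41 -18 -17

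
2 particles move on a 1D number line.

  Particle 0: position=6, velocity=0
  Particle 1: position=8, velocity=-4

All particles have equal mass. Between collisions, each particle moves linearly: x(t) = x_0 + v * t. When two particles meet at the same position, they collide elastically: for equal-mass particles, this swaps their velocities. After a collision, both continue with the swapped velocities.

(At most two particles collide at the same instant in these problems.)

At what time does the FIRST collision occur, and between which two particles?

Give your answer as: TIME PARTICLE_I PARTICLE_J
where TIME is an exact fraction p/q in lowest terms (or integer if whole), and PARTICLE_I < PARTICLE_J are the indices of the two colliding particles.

Pair (0,1): pos 6,8 vel 0,-4 -> gap=2, closing at 4/unit, collide at t=1/2
Earliest collision: t=1/2 between 0 and 1

Answer: 1/2 0 1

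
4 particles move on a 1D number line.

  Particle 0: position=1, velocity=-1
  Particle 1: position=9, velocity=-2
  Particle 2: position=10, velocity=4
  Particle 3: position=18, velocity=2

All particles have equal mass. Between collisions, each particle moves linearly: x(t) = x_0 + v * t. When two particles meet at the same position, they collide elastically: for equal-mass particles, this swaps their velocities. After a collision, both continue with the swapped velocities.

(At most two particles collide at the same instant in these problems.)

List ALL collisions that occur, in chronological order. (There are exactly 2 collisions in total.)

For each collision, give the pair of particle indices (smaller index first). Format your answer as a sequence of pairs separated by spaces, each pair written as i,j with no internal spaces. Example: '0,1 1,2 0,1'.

Collision at t=4: particles 2 and 3 swap velocities; positions: p0=-3 p1=1 p2=26 p3=26; velocities now: v0=-1 v1=-2 v2=2 v3=4
Collision at t=8: particles 0 and 1 swap velocities; positions: p0=-7 p1=-7 p2=34 p3=42; velocities now: v0=-2 v1=-1 v2=2 v3=4

Answer: 2,3 0,1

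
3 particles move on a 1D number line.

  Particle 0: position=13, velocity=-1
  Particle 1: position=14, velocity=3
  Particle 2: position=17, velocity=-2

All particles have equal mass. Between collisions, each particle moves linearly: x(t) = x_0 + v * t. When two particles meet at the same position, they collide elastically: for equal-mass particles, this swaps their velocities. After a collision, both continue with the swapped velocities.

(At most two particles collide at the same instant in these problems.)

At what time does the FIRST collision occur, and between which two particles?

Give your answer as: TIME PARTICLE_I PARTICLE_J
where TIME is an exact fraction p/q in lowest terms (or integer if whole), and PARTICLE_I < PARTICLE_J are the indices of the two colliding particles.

Pair (0,1): pos 13,14 vel -1,3 -> not approaching (rel speed -4 <= 0)
Pair (1,2): pos 14,17 vel 3,-2 -> gap=3, closing at 5/unit, collide at t=3/5
Earliest collision: t=3/5 between 1 and 2

Answer: 3/5 1 2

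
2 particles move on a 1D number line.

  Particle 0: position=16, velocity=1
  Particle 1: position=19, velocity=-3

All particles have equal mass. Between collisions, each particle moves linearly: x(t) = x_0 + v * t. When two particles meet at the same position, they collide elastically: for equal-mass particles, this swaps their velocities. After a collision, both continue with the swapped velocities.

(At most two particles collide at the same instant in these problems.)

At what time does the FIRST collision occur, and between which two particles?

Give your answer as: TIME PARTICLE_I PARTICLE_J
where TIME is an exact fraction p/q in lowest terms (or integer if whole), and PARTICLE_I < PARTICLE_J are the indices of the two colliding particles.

Pair (0,1): pos 16,19 vel 1,-3 -> gap=3, closing at 4/unit, collide at t=3/4
Earliest collision: t=3/4 between 0 and 1

Answer: 3/4 0 1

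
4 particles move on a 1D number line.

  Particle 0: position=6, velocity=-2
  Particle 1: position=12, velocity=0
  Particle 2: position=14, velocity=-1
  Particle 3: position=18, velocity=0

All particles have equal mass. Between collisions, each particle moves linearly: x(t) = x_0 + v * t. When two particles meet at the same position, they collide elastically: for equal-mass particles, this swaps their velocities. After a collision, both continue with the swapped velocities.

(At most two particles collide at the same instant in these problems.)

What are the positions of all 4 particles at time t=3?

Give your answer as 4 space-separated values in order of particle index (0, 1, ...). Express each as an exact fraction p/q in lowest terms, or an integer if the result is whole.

Collision at t=2: particles 1 and 2 swap velocities; positions: p0=2 p1=12 p2=12 p3=18; velocities now: v0=-2 v1=-1 v2=0 v3=0
Advance to t=3 (no further collisions before then); velocities: v0=-2 v1=-1 v2=0 v3=0; positions = 0 11 12 18

Answer: 0 11 12 18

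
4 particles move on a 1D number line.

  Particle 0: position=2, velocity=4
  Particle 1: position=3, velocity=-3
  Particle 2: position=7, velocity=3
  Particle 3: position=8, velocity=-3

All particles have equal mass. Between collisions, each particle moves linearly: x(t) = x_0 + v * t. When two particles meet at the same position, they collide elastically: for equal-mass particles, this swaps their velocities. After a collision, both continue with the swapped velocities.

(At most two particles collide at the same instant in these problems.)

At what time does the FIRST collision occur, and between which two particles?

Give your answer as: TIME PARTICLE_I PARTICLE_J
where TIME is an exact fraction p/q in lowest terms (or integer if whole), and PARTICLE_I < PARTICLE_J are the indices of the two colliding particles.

Answer: 1/7 0 1

Derivation:
Pair (0,1): pos 2,3 vel 4,-3 -> gap=1, closing at 7/unit, collide at t=1/7
Pair (1,2): pos 3,7 vel -3,3 -> not approaching (rel speed -6 <= 0)
Pair (2,3): pos 7,8 vel 3,-3 -> gap=1, closing at 6/unit, collide at t=1/6
Earliest collision: t=1/7 between 0 and 1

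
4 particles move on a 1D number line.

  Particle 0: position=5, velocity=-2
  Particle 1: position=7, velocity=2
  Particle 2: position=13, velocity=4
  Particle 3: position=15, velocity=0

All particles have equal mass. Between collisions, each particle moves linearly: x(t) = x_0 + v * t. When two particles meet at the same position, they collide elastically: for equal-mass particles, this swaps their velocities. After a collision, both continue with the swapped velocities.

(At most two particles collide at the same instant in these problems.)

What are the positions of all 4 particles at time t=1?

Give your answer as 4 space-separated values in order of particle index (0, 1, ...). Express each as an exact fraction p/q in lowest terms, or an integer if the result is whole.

Answer: 3 9 15 17

Derivation:
Collision at t=1/2: particles 2 and 3 swap velocities; positions: p0=4 p1=8 p2=15 p3=15; velocities now: v0=-2 v1=2 v2=0 v3=4
Advance to t=1 (no further collisions before then); velocities: v0=-2 v1=2 v2=0 v3=4; positions = 3 9 15 17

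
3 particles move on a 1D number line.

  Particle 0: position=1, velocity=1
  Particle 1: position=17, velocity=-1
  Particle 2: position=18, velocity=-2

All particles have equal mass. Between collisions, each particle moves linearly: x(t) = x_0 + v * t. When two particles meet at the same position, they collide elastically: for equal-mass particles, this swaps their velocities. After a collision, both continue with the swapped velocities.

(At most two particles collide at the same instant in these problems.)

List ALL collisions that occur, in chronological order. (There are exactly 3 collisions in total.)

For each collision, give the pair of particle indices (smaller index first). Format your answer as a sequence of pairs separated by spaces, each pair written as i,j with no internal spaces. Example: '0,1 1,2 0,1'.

Answer: 1,2 0,1 1,2

Derivation:
Collision at t=1: particles 1 and 2 swap velocities; positions: p0=2 p1=16 p2=16; velocities now: v0=1 v1=-2 v2=-1
Collision at t=17/3: particles 0 and 1 swap velocities; positions: p0=20/3 p1=20/3 p2=34/3; velocities now: v0=-2 v1=1 v2=-1
Collision at t=8: particles 1 and 2 swap velocities; positions: p0=2 p1=9 p2=9; velocities now: v0=-2 v1=-1 v2=1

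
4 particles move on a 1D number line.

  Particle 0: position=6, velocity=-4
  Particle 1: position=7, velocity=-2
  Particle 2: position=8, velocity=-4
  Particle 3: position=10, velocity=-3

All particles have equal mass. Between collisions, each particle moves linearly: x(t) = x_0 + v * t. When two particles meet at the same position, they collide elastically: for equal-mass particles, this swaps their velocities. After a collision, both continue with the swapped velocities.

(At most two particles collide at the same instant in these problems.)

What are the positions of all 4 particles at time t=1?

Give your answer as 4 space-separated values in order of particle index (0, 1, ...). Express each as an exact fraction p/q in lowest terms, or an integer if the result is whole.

Answer: 2 4 5 7

Derivation:
Collision at t=1/2: particles 1 and 2 swap velocities; positions: p0=4 p1=6 p2=6 p3=17/2; velocities now: v0=-4 v1=-4 v2=-2 v3=-3
Advance to t=1 (no further collisions before then); velocities: v0=-4 v1=-4 v2=-2 v3=-3; positions = 2 4 5 7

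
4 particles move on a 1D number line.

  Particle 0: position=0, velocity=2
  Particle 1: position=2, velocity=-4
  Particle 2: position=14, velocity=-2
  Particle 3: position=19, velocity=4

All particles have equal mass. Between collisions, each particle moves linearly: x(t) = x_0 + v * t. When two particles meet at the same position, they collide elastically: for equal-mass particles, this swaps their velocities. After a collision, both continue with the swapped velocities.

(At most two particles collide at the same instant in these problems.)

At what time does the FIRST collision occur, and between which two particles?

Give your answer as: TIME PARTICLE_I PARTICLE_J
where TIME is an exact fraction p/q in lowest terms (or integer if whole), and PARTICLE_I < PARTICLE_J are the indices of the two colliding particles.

Pair (0,1): pos 0,2 vel 2,-4 -> gap=2, closing at 6/unit, collide at t=1/3
Pair (1,2): pos 2,14 vel -4,-2 -> not approaching (rel speed -2 <= 0)
Pair (2,3): pos 14,19 vel -2,4 -> not approaching (rel speed -6 <= 0)
Earliest collision: t=1/3 between 0 and 1

Answer: 1/3 0 1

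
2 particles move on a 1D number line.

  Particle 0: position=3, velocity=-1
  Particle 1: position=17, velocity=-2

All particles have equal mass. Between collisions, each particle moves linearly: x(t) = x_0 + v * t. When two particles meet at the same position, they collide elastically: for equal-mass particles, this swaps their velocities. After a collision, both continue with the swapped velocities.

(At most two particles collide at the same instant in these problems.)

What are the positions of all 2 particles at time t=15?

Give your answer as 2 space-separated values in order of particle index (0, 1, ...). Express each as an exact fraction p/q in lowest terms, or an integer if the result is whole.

Collision at t=14: particles 0 and 1 swap velocities; positions: p0=-11 p1=-11; velocities now: v0=-2 v1=-1
Advance to t=15 (no further collisions before then); velocities: v0=-2 v1=-1; positions = -13 -12

Answer: -13 -12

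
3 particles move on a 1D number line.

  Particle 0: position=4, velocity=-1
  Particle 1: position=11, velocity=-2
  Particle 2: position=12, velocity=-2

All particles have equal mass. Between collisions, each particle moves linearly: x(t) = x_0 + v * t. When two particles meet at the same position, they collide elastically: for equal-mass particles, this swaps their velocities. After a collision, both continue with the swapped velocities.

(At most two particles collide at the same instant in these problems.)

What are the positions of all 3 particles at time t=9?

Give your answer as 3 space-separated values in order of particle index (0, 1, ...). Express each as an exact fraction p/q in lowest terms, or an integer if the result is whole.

Answer: -7 -6 -5

Derivation:
Collision at t=7: particles 0 and 1 swap velocities; positions: p0=-3 p1=-3 p2=-2; velocities now: v0=-2 v1=-1 v2=-2
Collision at t=8: particles 1 and 2 swap velocities; positions: p0=-5 p1=-4 p2=-4; velocities now: v0=-2 v1=-2 v2=-1
Advance to t=9 (no further collisions before then); velocities: v0=-2 v1=-2 v2=-1; positions = -7 -6 -5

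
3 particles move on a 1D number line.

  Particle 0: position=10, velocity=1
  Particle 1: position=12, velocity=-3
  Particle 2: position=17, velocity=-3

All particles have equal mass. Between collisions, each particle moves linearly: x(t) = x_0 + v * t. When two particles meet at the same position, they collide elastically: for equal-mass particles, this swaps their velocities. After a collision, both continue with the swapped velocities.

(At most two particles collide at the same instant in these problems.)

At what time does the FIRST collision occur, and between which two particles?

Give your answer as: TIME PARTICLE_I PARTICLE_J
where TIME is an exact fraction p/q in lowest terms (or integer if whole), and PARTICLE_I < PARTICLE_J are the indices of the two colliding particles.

Pair (0,1): pos 10,12 vel 1,-3 -> gap=2, closing at 4/unit, collide at t=1/2
Pair (1,2): pos 12,17 vel -3,-3 -> not approaching (rel speed 0 <= 0)
Earliest collision: t=1/2 between 0 and 1

Answer: 1/2 0 1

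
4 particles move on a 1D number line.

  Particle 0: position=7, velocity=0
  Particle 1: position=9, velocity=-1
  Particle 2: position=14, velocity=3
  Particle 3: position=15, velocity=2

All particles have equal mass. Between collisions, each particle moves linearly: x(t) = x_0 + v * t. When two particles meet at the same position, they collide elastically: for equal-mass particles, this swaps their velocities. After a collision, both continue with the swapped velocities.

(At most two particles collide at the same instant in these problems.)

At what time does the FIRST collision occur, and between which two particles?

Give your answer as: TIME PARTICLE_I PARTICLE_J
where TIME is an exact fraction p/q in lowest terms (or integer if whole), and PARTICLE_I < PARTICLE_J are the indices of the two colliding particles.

Pair (0,1): pos 7,9 vel 0,-1 -> gap=2, closing at 1/unit, collide at t=2
Pair (1,2): pos 9,14 vel -1,3 -> not approaching (rel speed -4 <= 0)
Pair (2,3): pos 14,15 vel 3,2 -> gap=1, closing at 1/unit, collide at t=1
Earliest collision: t=1 between 2 and 3

Answer: 1 2 3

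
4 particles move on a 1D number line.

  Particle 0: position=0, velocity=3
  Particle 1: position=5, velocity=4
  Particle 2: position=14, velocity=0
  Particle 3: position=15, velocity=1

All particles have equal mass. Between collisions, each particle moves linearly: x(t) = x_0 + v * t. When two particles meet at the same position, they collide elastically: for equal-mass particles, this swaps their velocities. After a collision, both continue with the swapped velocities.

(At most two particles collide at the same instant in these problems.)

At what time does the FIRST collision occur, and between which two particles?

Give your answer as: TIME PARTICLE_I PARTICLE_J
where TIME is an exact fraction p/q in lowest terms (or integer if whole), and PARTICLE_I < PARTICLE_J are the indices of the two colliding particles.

Answer: 9/4 1 2

Derivation:
Pair (0,1): pos 0,5 vel 3,4 -> not approaching (rel speed -1 <= 0)
Pair (1,2): pos 5,14 vel 4,0 -> gap=9, closing at 4/unit, collide at t=9/4
Pair (2,3): pos 14,15 vel 0,1 -> not approaching (rel speed -1 <= 0)
Earliest collision: t=9/4 between 1 and 2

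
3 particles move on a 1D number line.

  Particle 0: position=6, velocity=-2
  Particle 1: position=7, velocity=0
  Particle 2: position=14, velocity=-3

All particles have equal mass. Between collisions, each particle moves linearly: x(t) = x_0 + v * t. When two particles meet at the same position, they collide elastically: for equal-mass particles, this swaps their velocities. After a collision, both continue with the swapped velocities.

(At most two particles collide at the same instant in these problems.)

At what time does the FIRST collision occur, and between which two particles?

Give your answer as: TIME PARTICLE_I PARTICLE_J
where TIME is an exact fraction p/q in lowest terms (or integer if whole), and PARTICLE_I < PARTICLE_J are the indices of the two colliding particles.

Pair (0,1): pos 6,7 vel -2,0 -> not approaching (rel speed -2 <= 0)
Pair (1,2): pos 7,14 vel 0,-3 -> gap=7, closing at 3/unit, collide at t=7/3
Earliest collision: t=7/3 between 1 and 2

Answer: 7/3 1 2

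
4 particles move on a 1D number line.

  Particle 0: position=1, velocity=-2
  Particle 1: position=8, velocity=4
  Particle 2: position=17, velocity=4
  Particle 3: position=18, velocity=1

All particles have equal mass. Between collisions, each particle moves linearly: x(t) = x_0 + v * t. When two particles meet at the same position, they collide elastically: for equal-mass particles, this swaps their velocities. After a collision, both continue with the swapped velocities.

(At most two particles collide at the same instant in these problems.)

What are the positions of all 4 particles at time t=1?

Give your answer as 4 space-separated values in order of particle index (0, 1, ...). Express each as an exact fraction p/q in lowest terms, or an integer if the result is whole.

Collision at t=1/3: particles 2 and 3 swap velocities; positions: p0=1/3 p1=28/3 p2=55/3 p3=55/3; velocities now: v0=-2 v1=4 v2=1 v3=4
Advance to t=1 (no further collisions before then); velocities: v0=-2 v1=4 v2=1 v3=4; positions = -1 12 19 21

Answer: -1 12 19 21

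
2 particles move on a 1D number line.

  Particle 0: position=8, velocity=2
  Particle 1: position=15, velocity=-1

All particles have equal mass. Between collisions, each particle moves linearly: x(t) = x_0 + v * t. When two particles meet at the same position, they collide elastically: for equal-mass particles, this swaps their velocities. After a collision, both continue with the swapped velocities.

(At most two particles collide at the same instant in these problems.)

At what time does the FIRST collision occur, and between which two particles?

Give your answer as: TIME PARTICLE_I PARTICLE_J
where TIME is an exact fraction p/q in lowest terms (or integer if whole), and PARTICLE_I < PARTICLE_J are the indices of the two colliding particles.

Pair (0,1): pos 8,15 vel 2,-1 -> gap=7, closing at 3/unit, collide at t=7/3
Earliest collision: t=7/3 between 0 and 1

Answer: 7/3 0 1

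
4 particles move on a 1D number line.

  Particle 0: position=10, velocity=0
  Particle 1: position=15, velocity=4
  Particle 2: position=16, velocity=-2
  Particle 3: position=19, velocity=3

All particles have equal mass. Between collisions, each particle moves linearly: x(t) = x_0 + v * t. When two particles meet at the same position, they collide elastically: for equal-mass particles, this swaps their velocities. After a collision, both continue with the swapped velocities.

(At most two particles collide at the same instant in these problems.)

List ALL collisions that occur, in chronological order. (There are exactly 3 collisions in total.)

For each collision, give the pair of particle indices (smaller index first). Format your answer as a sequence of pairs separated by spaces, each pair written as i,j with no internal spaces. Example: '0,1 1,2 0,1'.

Collision at t=1/6: particles 1 and 2 swap velocities; positions: p0=10 p1=47/3 p2=47/3 p3=39/2; velocities now: v0=0 v1=-2 v2=4 v3=3
Collision at t=3: particles 0 and 1 swap velocities; positions: p0=10 p1=10 p2=27 p3=28; velocities now: v0=-2 v1=0 v2=4 v3=3
Collision at t=4: particles 2 and 3 swap velocities; positions: p0=8 p1=10 p2=31 p3=31; velocities now: v0=-2 v1=0 v2=3 v3=4

Answer: 1,2 0,1 2,3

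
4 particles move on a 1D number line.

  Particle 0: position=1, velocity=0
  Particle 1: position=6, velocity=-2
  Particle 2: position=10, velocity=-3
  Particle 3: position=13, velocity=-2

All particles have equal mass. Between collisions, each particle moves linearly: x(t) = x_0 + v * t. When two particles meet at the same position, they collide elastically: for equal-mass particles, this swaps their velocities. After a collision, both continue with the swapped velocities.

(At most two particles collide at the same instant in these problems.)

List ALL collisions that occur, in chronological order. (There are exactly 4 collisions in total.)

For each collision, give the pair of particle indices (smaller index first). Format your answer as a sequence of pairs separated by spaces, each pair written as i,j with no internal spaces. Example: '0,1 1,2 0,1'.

Collision at t=5/2: particles 0 and 1 swap velocities; positions: p0=1 p1=1 p2=5/2 p3=8; velocities now: v0=-2 v1=0 v2=-3 v3=-2
Collision at t=3: particles 1 and 2 swap velocities; positions: p0=0 p1=1 p2=1 p3=7; velocities now: v0=-2 v1=-3 v2=0 v3=-2
Collision at t=4: particles 0 and 1 swap velocities; positions: p0=-2 p1=-2 p2=1 p3=5; velocities now: v0=-3 v1=-2 v2=0 v3=-2
Collision at t=6: particles 2 and 3 swap velocities; positions: p0=-8 p1=-6 p2=1 p3=1; velocities now: v0=-3 v1=-2 v2=-2 v3=0

Answer: 0,1 1,2 0,1 2,3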